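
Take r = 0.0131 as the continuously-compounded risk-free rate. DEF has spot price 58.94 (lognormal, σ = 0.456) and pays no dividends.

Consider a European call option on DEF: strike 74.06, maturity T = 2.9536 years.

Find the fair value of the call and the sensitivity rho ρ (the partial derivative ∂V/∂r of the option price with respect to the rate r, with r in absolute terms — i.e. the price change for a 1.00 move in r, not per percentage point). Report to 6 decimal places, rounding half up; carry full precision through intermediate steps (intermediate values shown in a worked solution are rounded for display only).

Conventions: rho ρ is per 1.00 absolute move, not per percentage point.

σ√T = 0.456·√2.9536 = 0.783683
d₁ = (ln(S/K) + (r+σ²/2)T) / (σ√T) = (ln(58.94/74.06) + (0.0131+0.456²/2)·2.9536) / 0.783683 = (-0.228356 + 0.345772) / 0.783683 = 0.149826
d₂ = d₁ − σ√T = 0.149826 − 0.783683 = -0.633857
e^{−rT} = 0.962047
N(d₁) = 0.559549,  N(d₂) = 0.263087
Call price V = S·N(d₁) − K·e^{−rT}·N(d₂) = 32.979830 − 18.744738 = 14.235092
ρ = K·T·e^{−rT}·N(d₂) = 55.364459

price = 14.235092
ρ = 55.364459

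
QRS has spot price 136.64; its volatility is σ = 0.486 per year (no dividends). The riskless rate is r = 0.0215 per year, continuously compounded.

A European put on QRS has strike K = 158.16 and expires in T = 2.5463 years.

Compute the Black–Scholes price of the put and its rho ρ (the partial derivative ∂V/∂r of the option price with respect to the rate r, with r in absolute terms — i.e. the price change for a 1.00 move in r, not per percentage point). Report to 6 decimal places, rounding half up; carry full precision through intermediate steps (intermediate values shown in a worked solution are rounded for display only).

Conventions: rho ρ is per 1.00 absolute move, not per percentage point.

σ√T = 0.486·√2.5463 = 0.775517
d₁ = (ln(S/K) + (r+σ²/2)T) / (σ√T) = (ln(136.64/158.16) + (0.0215+0.486²/2)·2.5463) / 0.775517 = (-0.146257 + 0.355458) / 0.775517 = 0.269757
d₂ = d₁ − σ√T = 0.269757 − 0.775517 = -0.505760
e^{−rT} = 0.946726
N(−d₁) = 0.393674,  N(−d₂) = 0.693487
Put price V = K·e^{−rT}·N(−d₂) − S·N(−d₁) = 103.838766 − 53.791566 = 50.047200
ρ = −K·T·e^{−rT}·N(−d₂) = -264.404649

price = 50.047200
ρ = -264.404649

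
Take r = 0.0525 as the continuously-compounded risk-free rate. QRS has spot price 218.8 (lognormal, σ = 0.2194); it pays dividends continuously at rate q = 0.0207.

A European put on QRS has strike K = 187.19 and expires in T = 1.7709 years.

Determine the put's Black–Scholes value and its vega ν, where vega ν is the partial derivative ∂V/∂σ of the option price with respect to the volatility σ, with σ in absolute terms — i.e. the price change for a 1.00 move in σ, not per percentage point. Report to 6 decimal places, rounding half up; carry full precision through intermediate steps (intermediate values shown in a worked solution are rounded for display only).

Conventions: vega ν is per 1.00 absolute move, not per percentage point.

price = 7.507267
ν = 76.477061

σ√T = 0.2194·√1.7709 = 0.291967
d₁ = (ln(S/K) + (r−q+σ²/2)T) / (σ√T) = (ln(218.8/187.19) + (0.0525−0.0207+0.2194²/2)·1.7709) / 0.291967 = (0.156034 + 0.098937) / 0.291967 = 0.873287
d₂ = d₁ − σ√T = 0.873287 − 0.291967 = 0.581320
e^{−rT} = 0.911219
e^{−qT} = 0.964006
N(−d₁) = 0.191253,  N(−d₂) = 0.280512
Put price V = K·e^{−rT}·N(−d₂) − S·e^{−qT}·N(−d₁) = 47.847294 − 40.340026 = 7.507267
φ(d₁) = (1/√(2π))·e^{−d₁²/2} = 0.272463
ν = S·e^{−qT}·φ(d₁)·√T = 76.477061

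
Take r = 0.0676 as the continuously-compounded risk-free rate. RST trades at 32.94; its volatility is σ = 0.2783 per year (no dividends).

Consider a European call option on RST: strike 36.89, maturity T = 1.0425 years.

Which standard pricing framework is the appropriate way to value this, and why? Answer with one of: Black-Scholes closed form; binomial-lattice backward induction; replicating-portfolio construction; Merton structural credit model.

Key observation: the strike-36.89 call on RST is European-exercise on a continuously-modelled lognormal underlying, so its value is a single closed-form evaluation.

framework: Black-Scholes closed form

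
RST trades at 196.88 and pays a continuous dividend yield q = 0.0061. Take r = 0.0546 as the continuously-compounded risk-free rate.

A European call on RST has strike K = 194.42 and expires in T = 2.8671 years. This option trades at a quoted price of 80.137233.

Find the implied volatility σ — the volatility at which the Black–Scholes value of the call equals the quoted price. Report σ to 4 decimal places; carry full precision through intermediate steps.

At σ = 0.5617 the Black–Scholes value reproduces the quote:
σ√T = 0.5617·√2.8671 = 0.951099
d₁ = (ln(S/K) + (r−q+σ²/2)T) / (σ√T) = (ln(196.88/194.42) + (0.0546−0.0061+0.5617²/2)·2.8671) / 0.951099 = (0.012574 + 0.591349) / 0.951099 = 0.634974
d₂ = d₁ − σ√T = 0.634974 − 0.951099 = -0.316126
e^{−rT} = 0.855094
e^{−qT} = 0.982663
N(d₁) = 0.737277,  N(d₂) = 0.375954
V = S·e^{−qT}·N(d₁) − K·e^{−rT}·N(d₂) = 142.638538 − 62.501305 = 80.137233 (the quoted price), and the Black–Scholes price is strictly increasing in σ, so σ is unique

sigma = 0.5617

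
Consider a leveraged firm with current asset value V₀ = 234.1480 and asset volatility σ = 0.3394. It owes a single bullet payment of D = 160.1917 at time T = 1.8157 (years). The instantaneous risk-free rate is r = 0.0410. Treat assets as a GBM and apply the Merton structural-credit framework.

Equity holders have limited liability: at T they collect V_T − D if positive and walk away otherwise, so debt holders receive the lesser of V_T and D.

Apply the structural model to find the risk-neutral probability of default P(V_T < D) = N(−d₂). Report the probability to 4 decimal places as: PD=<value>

PD=0.2224

Work the structural quantities from V₀ = 234.1480 against face 160.1917:
d₁ = [ln(V₀/D) + (r + σ²/2)T] / (σ√T)
   = [ln(234.1480/160.1917) + (0.0410 + 0.5·0.3394²)·1.8157] / (0.3394·√1.8157)
   = [0.379582 + 0.179021] / 0.457334 = 1.221433
d₂ = d₁ − σ√T = 1.221433 − 0.457334 = 0.764098
risk-neutral PD = N(−d₂) = N(-0.764098) = 0.222404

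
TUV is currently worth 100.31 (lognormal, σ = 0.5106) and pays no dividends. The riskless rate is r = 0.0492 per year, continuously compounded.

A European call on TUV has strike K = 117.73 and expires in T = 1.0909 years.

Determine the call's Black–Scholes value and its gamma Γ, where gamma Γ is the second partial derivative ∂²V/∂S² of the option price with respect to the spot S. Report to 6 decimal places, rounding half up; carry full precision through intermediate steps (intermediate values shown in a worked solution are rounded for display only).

price = 17.073568
Γ = 0.007441

σ√T = 0.5106·√1.0909 = 0.533302
d₁ = (ln(S/K) + (r+σ²/2)T) / (σ√T) = (ln(100.31/117.73) + (0.0492+0.5106²/2)·1.0909) / 0.533302 = (-0.160128 + 0.195878) / 0.533302 = 0.067034
d₂ = d₁ − σ√T = 0.067034 − 0.533302 = -0.466268
e^{−rT} = 0.947743
N(d₁) = 0.526723,  N(d₂) = 0.320512
Call price V = S·N(d₁) − K·e^{−rT}·N(d₂) = 52.835551 − 35.761983 = 17.073568
φ(d₁) = (1/√(2π))·e^{−d₁²/2} = 0.398047
Γ = φ(d₁) / (S·σ·√T) = 0.007441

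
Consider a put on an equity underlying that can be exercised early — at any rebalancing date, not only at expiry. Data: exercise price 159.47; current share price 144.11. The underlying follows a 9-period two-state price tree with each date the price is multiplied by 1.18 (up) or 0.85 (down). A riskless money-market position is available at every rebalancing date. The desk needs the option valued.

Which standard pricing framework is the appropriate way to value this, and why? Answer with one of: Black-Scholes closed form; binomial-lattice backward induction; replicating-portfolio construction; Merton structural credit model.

Key observation: the put (strike 159.47 on spot 144.11) is American-style on a 9-step discrete price model, so the early-exercise decision at every node requires stepwise backward valuation — a closed form cannot price the exercise right.

framework: binomial-lattice backward induction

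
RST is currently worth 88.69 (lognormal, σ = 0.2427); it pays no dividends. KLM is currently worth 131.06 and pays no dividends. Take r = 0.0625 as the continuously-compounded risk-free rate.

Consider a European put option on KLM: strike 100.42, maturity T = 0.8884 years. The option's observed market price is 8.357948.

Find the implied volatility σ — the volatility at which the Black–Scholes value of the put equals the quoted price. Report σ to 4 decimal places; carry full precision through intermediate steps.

sigma = 0.5228

At σ = 0.5228 the Black–Scholes value reproduces the quote:
σ√T = 0.5228·√0.8884 = 0.492765
d₁ = (ln(S/K) + (r+σ²/2)T) / (σ√T) = (ln(131.06/100.42) + (0.0625+0.5228²/2)·0.8884) / 0.492765 = (0.266294 + 0.176934) / 0.492765 = 0.899470
d₂ = d₁ − σ√T = 0.899470 − 0.492765 = 0.406705
e^{−rT} = 0.945988
N(−d₁) = 0.184201,  N(−d₂) = 0.342112
V = K·e^{−rT}·N(−d₂) − S·N(−d₁) = 32.499343 − 24.141394 = 8.357948 (the observed quote) — the price is monotone increasing in volatility, hence this σ is the only solution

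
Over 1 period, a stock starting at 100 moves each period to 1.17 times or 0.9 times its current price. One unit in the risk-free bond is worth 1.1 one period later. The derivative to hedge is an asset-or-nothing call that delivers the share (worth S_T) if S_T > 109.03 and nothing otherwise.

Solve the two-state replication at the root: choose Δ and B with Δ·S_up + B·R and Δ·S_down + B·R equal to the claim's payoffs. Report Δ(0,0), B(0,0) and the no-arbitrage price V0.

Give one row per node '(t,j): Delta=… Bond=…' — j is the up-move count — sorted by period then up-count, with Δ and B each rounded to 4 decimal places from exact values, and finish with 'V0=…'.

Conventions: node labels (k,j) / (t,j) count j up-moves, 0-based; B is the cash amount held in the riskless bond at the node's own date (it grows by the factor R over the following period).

(0,0): Delta=4.3333 Bond=-354.5455
V0=78.7879

Since d<R<u, set p* = (R−d)/(u−d) = 0.7407; price each node as the discounted p*-expectation of its children.
Terminal payoffs: V(1,0)=0.0000, V(1,1)=117.0000
(0,0): S=100.0000. Δ = (V_up−V_dn)/(S_up−S_dn) = (117.0000−0.0000)/(117.0000−90.0000) = 4.3333. V = [p*·117.0000 + (1−p*)·0.0000]/1.1 = 78.7879. B = V − Δ·S = -354.5455.
As a check, the time-0 holding Δ(0,0)·S0 + B(0,0) comes to 78.7879 — exactly V0.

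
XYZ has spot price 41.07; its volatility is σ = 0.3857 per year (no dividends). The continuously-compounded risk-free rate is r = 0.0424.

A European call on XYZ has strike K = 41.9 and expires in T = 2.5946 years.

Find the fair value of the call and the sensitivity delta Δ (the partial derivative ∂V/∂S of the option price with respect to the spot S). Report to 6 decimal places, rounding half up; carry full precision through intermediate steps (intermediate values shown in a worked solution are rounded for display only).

price = 11.451474
Δ = 0.675627

σ√T = 0.3857·√2.5946 = 0.621276
d₁ = (ln(S/K) + (r+σ²/2)T) / (σ√T) = (ln(41.07/41.9) + (0.0424+0.3857²/2)·2.5946) / 0.621276 = (-0.020008 + 0.303003) / 0.621276 = 0.455506
d₂ = d₁ − σ√T = 0.455506 − 0.621276 = -0.165770
e^{−rT} = 0.895824
N(d₁) = 0.675627,  N(d₂) = 0.434169
Call price V = S·N(d₁) − K·e^{−rT}·N(d₂) = 27.748021 − 16.296547 = 11.451474
Δ = N(d₁) = 0.675627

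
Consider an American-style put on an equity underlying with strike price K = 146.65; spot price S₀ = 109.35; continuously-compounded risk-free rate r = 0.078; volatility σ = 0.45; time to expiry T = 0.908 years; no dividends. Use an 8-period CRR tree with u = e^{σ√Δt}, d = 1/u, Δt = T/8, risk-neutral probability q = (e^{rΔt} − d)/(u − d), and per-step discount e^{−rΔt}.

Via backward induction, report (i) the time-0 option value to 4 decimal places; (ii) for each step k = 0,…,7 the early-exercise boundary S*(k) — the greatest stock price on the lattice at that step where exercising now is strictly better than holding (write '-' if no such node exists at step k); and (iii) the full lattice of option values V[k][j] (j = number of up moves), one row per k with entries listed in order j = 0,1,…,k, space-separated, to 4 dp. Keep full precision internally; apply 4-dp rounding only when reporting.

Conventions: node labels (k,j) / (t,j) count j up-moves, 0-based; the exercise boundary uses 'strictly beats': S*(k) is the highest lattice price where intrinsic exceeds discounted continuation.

price = 40.3022
boundary = - 93.9676 80.7490 93.9676 80.7490 93.9676 109.3500 127.2505
tree:
40.3022
52.6824 28.2173
65.9010 39.2866 17.2705
77.2601 52.6824 26.1321 8.4108
87.0212 65.9010 38.0374 14.2824 2.4855
95.4093 77.2601 52.6824 23.5674 4.9303 0.0000
102.6174 87.0212 65.9010 37.3000 9.7799 0.0000 0.0000
108.8115 95.4093 77.2601 52.6824 19.3995 0.0000 0.0000 0.0000
114.1343 102.6174 87.0212 65.9010 37.3000 0.0000 0.0000 0.0000 0.0000

Δt=0.11350, u=1.16370, d=0.85933, q=0.49139, disc=e^(-rΔt)=0.99119
k=8 terminal: V=max(K-S,0) → 114.1343 102.6174 87.0212 65.9010 37.3000 0.0000 0.0000 0.0000 0.0000
k=7: j=0 S=37.8385 intr=108.8115 cont=107.5190 V=108.8115[EX]; j=1 S=51.2407 intr=95.4093 cont=94.1167 V=95.4093[EX]; j=2 S=69.3899 intr=77.2601 cont=75.9675 V=77.2601[EX]; j=3 S=93.9676 intr=52.6824 cont=51.3899 V=52.6824[EX]; j=4 S=127.2505 intr=19.3995 cont=18.8041 V=19.3995[EX]; j=5 S=172.3221 intr=0.0000 cont=0.0000 V=0.0000[hold]; j=6 S=233.3579 intr=0.0000 cont=0.0000 V=0.0000[hold]; j=7 S=316.0123 intr=0.0000 cont=0.0000 V=0.0000[hold]  S*(7)=127.2505
k=6: j=0 S=44.0326 intr=102.6174 cont=101.3248 V=102.6174[EX]; j=1 S=59.6288 intr=87.0212 cont=85.7287 V=87.0212[EX]; j=2 S=80.7490 intr=65.9010 cont=64.6084 V=65.9010[EX]; j=3 S=109.3500 intr=37.3000 cont=36.0074 V=37.3000[EX]; j=4 S=148.0813 intr=0.0000 cont=9.7799 V=9.7799[hold]; j=5 S=200.5311 intr=0.0000 cont=0.0000 V=0.0000[hold]; j=6 S=271.5584 intr=0.0000 cont=0.0000 V=0.0000[hold]  S*(6)=109.3500
k=5: j=0 S=51.2407 intr=95.4093 cont=94.1167 V=95.4093[EX]; j=1 S=69.3899 intr=77.2601 cont=75.9675 V=77.2601[EX]; j=2 S=93.9676 intr=52.6824 cont=51.3899 V=52.6824[EX]; j=3 S=127.2505 intr=19.3995 cont=23.5674 V=23.5674[hold]; j=4 S=172.3221 intr=0.0000 cont=4.9303 V=4.9303[hold]; j=5 S=233.3579 intr=0.0000 cont=0.0000 V=0.0000[hold]  S*(5)=93.9676
k=4: j=0 S=59.6288 intr=87.0212 cont=85.7287 V=87.0212[EX]; j=1 S=80.7490 intr=65.9010 cont=64.6084 V=65.9010[EX]; j=2 S=109.3500 intr=37.3000 cont=38.0374 V=38.0374[hold]; j=3 S=148.0813 intr=0.0000 cont=14.2824 V=14.2824[hold]; j=4 S=200.5311 intr=0.0000 cont=2.4855 V=2.4855[hold]  S*(4)=80.7490
k=3: j=0 S=69.3899 intr=77.2601 cont=75.9675 V=77.2601[EX]; j=1 S=93.9676 intr=52.6824 cont=51.7490 V=52.6824[EX]; j=2 S=127.2505 intr=19.3995 cont=26.1321 V=26.1321[hold]; j=3 S=172.3221 intr=0.0000 cont=8.4108 V=8.4108[hold]  S*(3)=93.9676
k=2: j=0 S=80.7490 intr=65.9010 cont=64.6084 V=65.9010[EX]; j=1 S=109.3500 intr=37.3000 cont=39.2866 V=39.2866[hold]; j=2 S=148.0813 intr=0.0000 cont=17.2705 V=17.2705[hold]  S*(2)=80.7490
k=1: j=0 S=93.9676 intr=52.6824 cont=52.3575 V=52.6824[EX]; j=1 S=127.2505 intr=19.3995 cont=28.2173 V=28.2173[hold]  S*(1)=93.9676
k=0: j=0 S=109.3500 intr=37.3000 cont=40.3022 V=40.3022[hold]  S*(0)=-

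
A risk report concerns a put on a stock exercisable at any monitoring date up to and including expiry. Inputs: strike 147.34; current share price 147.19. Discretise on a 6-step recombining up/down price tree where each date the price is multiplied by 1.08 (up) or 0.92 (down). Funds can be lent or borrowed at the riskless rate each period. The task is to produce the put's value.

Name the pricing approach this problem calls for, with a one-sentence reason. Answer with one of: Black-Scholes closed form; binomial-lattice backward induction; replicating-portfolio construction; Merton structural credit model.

Key observation: with exercise allowed before expiry on a discrete up/down model (6 steps from spot 147.19), the strike-147.34 put's value must be rolled back through the tree testing early exercise at each node.

framework: binomial-lattice backward induction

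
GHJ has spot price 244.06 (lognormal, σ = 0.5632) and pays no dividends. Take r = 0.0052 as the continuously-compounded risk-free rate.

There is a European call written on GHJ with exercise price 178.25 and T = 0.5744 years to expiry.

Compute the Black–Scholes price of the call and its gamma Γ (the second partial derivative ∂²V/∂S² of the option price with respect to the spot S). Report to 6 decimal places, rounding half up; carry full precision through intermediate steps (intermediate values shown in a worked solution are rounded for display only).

price = 77.986712
Γ = 0.002424

σ√T = 0.5632·√0.5744 = 0.426845
d₁ = (ln(S/K) + (r+σ²/2)T) / (σ√T) = (ln(244.06/178.25) + (0.0052+0.5632²/2)·0.5744) / 0.426845 = (0.314227 + 0.094085) / 0.426845 = 0.956582
d₂ = d₁ − σ√T = 0.956582 − 0.426845 = 0.529738
e^{−rT} = 0.997018
N(d₁) = 0.830611,  N(d₂) = 0.701853
Call price V = S·N(d₁) − K·e^{−rT}·N(d₂) = 202.718912 − 124.732200 = 77.986712
φ(d₁) = (1/√(2π))·e^{−d₁²/2} = 0.252470
Γ = φ(d₁) / (S·σ·√T) = 0.002424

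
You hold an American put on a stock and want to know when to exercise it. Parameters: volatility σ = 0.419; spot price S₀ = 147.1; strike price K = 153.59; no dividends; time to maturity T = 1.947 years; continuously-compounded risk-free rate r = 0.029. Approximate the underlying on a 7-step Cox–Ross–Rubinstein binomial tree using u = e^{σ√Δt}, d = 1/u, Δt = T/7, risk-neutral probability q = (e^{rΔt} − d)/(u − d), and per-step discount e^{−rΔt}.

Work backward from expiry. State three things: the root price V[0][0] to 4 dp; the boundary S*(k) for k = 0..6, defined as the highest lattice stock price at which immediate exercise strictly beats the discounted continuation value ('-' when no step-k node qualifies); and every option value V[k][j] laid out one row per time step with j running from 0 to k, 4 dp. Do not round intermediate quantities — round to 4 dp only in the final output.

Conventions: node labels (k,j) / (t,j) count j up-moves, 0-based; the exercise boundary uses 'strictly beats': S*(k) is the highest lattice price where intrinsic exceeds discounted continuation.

Δt=0.27814  u=1.24730  d=0.80173  q=0.46316  discount=0.99197
step 7 (expiry): payoffs max(K−S,0) = 122.2696 104.8634 77.7838 35.6548 0.0000 0.0000 0.0000 0.0000
step 6: (k=6,j=0): S=39.0658, K−S=114.5242, hold=113.2903 ⇒ V=114.5242 exercise | (k=6,j=1): S=60.7765, K−S=92.8135, hold=91.5796 ⇒ V=92.8135 exercise | (k=6,j=2): S=94.5527, K−S=59.0373, hold=57.8034 ⇒ V=59.0373 exercise | (k=6,j=3): S=147.1000, K−S=6.4900, hold=18.9873 ⇒ V=18.9873 continue | (k=6,j=4): S=228.8502, K−S=0.0000, hold=0.0000 ⇒ V=0.0000 continue | (k=6,j=5): S=356.0327, K−S=0.0000, hold=0.0000 ⇒ V=0.0000 continue | (k=6,j=6): S=553.8962, K−S=0.0000, hold=0.0000 ⇒ V=0.0000 continue  boundary S*=94.5527
step 5: (k=5,j=0): S=48.7266, K−S=104.8634, hold=103.6295 ⇒ V=104.8634 exercise | (k=5,j=1): S=75.8062, K−S=77.7838, hold=76.5499 ⇒ V=77.7838 exercise | (k=5,j=2): S=117.9352, K−S=35.6548, hold=40.1626 ⇒ V=40.1626 continue | (k=5,j=3): S=183.4771, K−S=0.0000, hold=10.1113 ⇒ V=10.1113 continue | (k=5,j=4): S=285.4438, K−S=0.0000, hold=0.0000 ⇒ V=0.0000 continue | (k=5,j=5): S=444.0779, K−S=0.0000, hold=0.0000 ⇒ V=0.0000 continue  boundary S*=75.8062
step 4: (k=4,j=0): S=60.7765, K−S=92.8135, hold=91.5796 ⇒ V=92.8135 exercise | (k=4,j=1): S=94.5527, K−S=59.0373, hold=59.8744 ⇒ V=59.8744 continue | (k=4,j=2): S=147.1000, K−S=6.4900, hold=26.0334 ⇒ V=26.0334 continue | (k=4,j=3): S=228.8502, K−S=0.0000, hold=5.3846 ⇒ V=5.3846 continue | (k=4,j=4): S=356.0327, K−S=0.0000, hold=0.0000 ⇒ V=0.0000 continue  boundary S*=60.7765
step 3: (k=3,j=0): S=75.8062, K−S=77.7838, hold=76.9345 ⇒ V=77.7838 exercise | (k=3,j=1): S=117.9352, K−S=35.6548, hold=43.8456 ⇒ V=43.8456 continue | (k=3,j=2): S=183.4771, K−S=0.0000, hold=16.3374 ⇒ V=16.3374 continue | (k=3,j=3): S=285.4438, K−S=0.0000, hold=2.8675 ⇒ V=2.8675 continue  boundary S*=75.8062
step 2: (k=2,j=0): S=94.5527, K−S=59.0373, hold=61.5665 ⇒ V=61.5665 continue | (k=2,j=1): S=147.1000, K−S=6.4900, hold=30.8552 ⇒ V=30.8552 continue | (k=2,j=2): S=228.8502, K−S=0.0000, hold=10.0176 ⇒ V=10.0176 continue  boundary S*=-
step 1: (k=1,j=0): S=117.9352, K−S=35.6548, hold=46.9620 ⇒ V=46.9620 continue | (k=1,j=1): S=183.4771, K−S=0.0000, hold=21.0338 ⇒ V=21.0338 continue  boundary S*=-
step 0: (k=0,j=0): S=147.1000, K−S=6.4900, hold=34.6724 ⇒ V=34.6724 continue  boundary S*=-

price = 34.6724
boundary = - - - 75.8062 60.7765 75.8062 94.5527
tree:
34.6724
46.9620 21.0338
61.5665 30.8552 10.0176
77.7838 43.8456 16.3374 2.8675
92.8135 59.8744 26.0334 5.3846 0.0000
104.8634 77.7838 40.1626 10.1113 0.0000 0.0000
114.5242 92.8135 59.0373 18.9873 0.0000 0.0000 0.0000
122.2696 104.8634 77.7838 35.6548 0.0000 0.0000 0.0000 0.0000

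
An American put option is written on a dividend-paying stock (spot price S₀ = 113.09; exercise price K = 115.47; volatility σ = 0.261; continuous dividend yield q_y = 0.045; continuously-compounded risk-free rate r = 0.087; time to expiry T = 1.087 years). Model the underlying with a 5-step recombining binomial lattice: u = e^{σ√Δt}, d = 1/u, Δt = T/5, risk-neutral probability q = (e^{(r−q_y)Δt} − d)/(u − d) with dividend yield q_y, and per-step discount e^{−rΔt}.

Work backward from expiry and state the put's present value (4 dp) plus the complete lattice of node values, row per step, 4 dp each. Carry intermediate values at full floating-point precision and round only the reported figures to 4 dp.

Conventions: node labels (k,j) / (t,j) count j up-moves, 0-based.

Δt=0.21740, u=1.12941, d=0.88542, q=0.50721, disc=e^(-rΔt)=0.98126
k=5 terminal: V=max(K-S,0) → 53.9285 36.9698 15.3380 0.0000 0.0000 0.0000
k=4: j=0 S=69.5056 intr=45.9644 cont=44.4776 V=45.9644[EX]; j=1 S=88.6588 intr=26.8112 cont=25.5109 V=26.8112[EX]; j=2 S=113.0900 intr=2.3800 cont=7.4168 V=7.4168[hold]; j=3 S=144.2536 intr=0.0000 cont=0.0000 V=0.0000[hold]; j=4 S=184.0047 intr=0.0000 cont=0.0000 V=0.0000[hold]
k=3: j=0 S=78.5002 intr=36.9698 cont=35.5706 V=36.9698[EX]; j=1 S=100.1320 intr=15.3380 cont=16.6562 V=16.6562[hold]; j=2 S=127.7248 intr=0.0000 cont=3.5865 V=3.5865[hold]; j=3 S=162.9212 intr=0.0000 cont=0.0000 V=0.0000[hold]
k=2: j=0 S=88.6588 intr=26.8112 cont=26.1669 V=26.8112[EX]; j=1 S=113.0900 intr=2.3800 cont=9.8392 V=9.8392[hold]; j=2 S=144.2536 intr=0.0000 cont=1.7343 V=1.7343[hold]
k=1: j=0 S=100.1320 intr=15.3380 cont=17.8618 V=17.8618[hold]; j=1 S=127.7248 intr=0.0000 cont=5.6210 V=5.6210[hold]
k=0: j=0 S=113.0900 intr=2.3800 cont=11.4349 V=11.4349[hold]

price = 11.4349
tree:
11.4349
17.8618 5.6210
26.8112 9.8392 1.7343
36.9698 16.6562 3.5865 0.0000
45.9644 26.8112 7.4168 0.0000 0.0000
53.9285 36.9698 15.3380 0.0000 0.0000 0.0000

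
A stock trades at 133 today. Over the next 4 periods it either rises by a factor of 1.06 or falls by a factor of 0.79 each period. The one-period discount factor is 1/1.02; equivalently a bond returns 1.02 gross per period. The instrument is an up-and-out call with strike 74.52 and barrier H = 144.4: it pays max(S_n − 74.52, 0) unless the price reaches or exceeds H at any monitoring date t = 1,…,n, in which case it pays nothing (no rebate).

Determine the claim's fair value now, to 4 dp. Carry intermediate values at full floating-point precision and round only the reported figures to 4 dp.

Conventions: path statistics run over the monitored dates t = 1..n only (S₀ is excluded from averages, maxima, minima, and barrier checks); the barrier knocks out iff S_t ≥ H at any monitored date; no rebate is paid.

price = 9.9443

Under the martingale measure an up-move has probability p* = 0.8519; value the claim as the probability-weighted average of per-path payoffs, discounted 4 periods at R = 1.02.
Enumerate all 2^4 = 16 price paths (U = up ×1.06, D = down ×0.79); each path with k up-moves has probability p*^k·(1−p*)^(4−k).
DDDD: M=105.0700, payoff=0.0000, prob=0.000482
UDDD: M=140.9800, payoff=0.0000, prob=0.002770
DUDD: M=111.3742, payoff=0.0000, prob=0.002770
UUDD: M=149.4388, payoff=0.0000, prob=0.015927
DDUD: M=105.0700, payoff=0.0000, prob=0.002770
UDUD: M=140.9800, payoff=18.7448, prob=0.015927
DUUD: M=118.0567, payoff=18.7448, prob=0.015927
UUUD: M=158.4051, payoff=0.0000, prob=0.091577
DDDU: M=105.0700, payoff=0.0000, prob=0.002770
UDDU: M=140.9800, payoff=18.7448, prob=0.015927
DUDU: M=111.3742, payoff=18.7448, prob=0.015927
UUDU: M=149.4388, payoff=0.0000, prob=0.091577
DDUU: M=105.0700, payoff=18.7448, prob=0.015927
UDUU: M=140.9800, payoff=50.6201, prob=0.091577
DUUU: M=125.1401, payoff=50.6201, prob=0.091577
UUUU: M=167.9094, payoff=0.0000, prob=0.526570
Price = Σ prob·payoff / R^4 = 10.764001 / 1.082432 = 9.9443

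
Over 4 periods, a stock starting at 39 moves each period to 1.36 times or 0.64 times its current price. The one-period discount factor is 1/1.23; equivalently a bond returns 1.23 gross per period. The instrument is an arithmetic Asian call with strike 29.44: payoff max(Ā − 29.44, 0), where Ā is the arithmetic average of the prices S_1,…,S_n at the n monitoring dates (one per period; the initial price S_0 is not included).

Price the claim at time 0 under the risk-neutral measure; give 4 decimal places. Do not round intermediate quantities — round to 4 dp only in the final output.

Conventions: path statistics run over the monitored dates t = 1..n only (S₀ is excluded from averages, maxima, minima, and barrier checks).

price = 16.6465

Risk-neutral up-probability p* = (R−d)/(u−d) = (1.23−0.64)/(1.36−0.64) = 0.8194; the claim prices as the p*-weighted sum of path payoffs discounted by R^4.
Enumerate all 2^4 = 16 price paths (U = up ×1.36, D = down ×0.64); each path with k up-moves has probability p*^k·(1−p*)^(4−k).
DDDD: Ā=14.4253, payoff=0.0000, prob=0.001063
UDDD: Ā=30.6537, payoff=1.2137, prob=0.004823
DUDD: Ā=23.6337, payoff=0.0000, prob=0.004823
UUDD: Ā=50.2217, payoff=20.7817, prob=0.021891
DDUD: Ā=19.1409, payoff=0.0000, prob=0.004823
UDUD: Ā=40.6745, payoff=11.2345, prob=0.021891
DUUD: Ā=33.6545, payoff=4.2145, prob=0.021891
UUUD: Ā=71.5157, payoff=42.0757, prob=0.099350
DDDU: Ā=16.2655, payoff=0.0000, prob=0.004823
UDDU: Ā=34.5643, payoff=5.1243, prob=0.021891
DUDU: Ā=27.5443, payoff=0.0000, prob=0.021891
UUDU: Ā=58.5315, payoff=29.0915, prob=0.099350
DDUU: Ā=23.0515, payoff=0.0000, prob=0.021891
UDUU: Ā=48.9843, payoff=19.5443, prob=0.099350
DUUU: Ā=41.9643, payoff=12.5243, prob=0.099350
UUUU: Ā=89.1742, payoff=59.7342, prob=0.450898
Price = Σ prob·payoff / R^4 = 38.101710 / 2.288866 = 16.6465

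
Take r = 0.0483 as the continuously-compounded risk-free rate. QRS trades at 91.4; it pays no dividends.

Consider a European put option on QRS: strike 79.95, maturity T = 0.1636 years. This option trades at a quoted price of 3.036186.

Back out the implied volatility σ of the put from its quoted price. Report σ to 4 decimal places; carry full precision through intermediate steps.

At σ = 0.5536 the Black–Scholes value reproduces the quote:
σ√T = 0.5536·√0.1636 = 0.223917
d₁ = (ln(S/K) + (r+σ²/2)T) / (σ√T) = (ln(91.4/79.95) + (0.0483+0.5536²/2)·0.1636) / 0.223917 = (0.133844 + 0.032971) / 0.223917 = 0.744987
d₂ = d₁ − σ√T = 0.744987 − 0.223917 = 0.521069
e^{−rT} = 0.992129
N(−d₁) = 0.228140,  N(−d₂) = 0.301159
V = K·e^{−rT}·N(−d₂) − S·N(−d₁) = 23.888175 − 20.851989 = 3.036186 (equal to the quote); since ∂V/∂σ > 0 for all σ, the implied volatility is unique

sigma = 0.5536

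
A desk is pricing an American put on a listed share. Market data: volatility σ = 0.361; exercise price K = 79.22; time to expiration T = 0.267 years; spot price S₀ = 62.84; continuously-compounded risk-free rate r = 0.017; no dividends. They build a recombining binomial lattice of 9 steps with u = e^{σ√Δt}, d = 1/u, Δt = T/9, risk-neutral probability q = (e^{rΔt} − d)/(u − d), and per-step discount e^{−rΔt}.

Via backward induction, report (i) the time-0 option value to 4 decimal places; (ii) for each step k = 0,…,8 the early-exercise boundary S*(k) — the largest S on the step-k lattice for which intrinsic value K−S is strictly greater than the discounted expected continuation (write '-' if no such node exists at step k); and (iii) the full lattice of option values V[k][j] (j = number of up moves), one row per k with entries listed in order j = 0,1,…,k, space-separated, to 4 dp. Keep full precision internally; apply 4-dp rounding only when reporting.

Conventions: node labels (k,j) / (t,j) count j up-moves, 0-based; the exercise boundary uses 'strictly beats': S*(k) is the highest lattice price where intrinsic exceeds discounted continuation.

price = 16.8837
boundary = - - 55.4918 52.1464 55.4918 59.0517 62.8400 66.8713 71.1613
tree:
16.8837
20.2670 13.3588
23.7282 16.6640 9.9120
27.0736 20.1799 13.0000 6.6889
30.2172 23.7282 16.4854 9.3641 3.8948
33.1714 27.0736 20.1683 12.6464 5.9371 1.7605
35.9474 30.2172 23.7282 16.3800 8.7503 2.9978 0.4668
38.5561 33.1714 27.0736 20.1683 12.3487 4.9919 0.9130 0.0000
41.0075 35.9474 30.2172 23.7282 16.3800 8.0587 1.7860 0.0000 0.0000
43.3112 38.5561 33.1714 27.0736 20.1683 12.3487 3.4935 0.0000 0.0000 0.0000

Δt=0.02967  u=1.06415  d=0.93971  q=0.48851  discount=0.99950
step 9 (expiry): payoffs max(K−S,0) = 43.3112 38.5561 33.1714 27.0736 20.1683 12.3487 3.4935 0.0000 0.0000 0.0000
step 8: (k=8,j=0): S=38.2125, K−S=41.0075, hold=40.9676 ⇒ V=41.0075 exercise | (k=8,j=1): S=43.2726, K−S=35.9474, hold=35.9075 ⇒ V=35.9474 exercise | (k=8,j=2): S=49.0028, K−S=30.2172, hold=30.1773 ⇒ V=30.2172 exercise | (k=8,j=3): S=55.4918, K−S=23.7282, hold=23.6883 ⇒ V=23.7282 exercise | (k=8,j=4): S=62.8400, K−S=16.3800, hold=16.3401 ⇒ V=16.3800 exercise | (k=8,j=5): S=71.1613, K−S=8.0587, hold=8.0188 ⇒ V=8.0587 exercise | (k=8,j=6): S=80.5845, K−S=0.0000, hold=1.7860 ⇒ V=1.7860 continue | (k=8,j=7): S=91.2556, K−S=0.0000, hold=0.0000 ⇒ V=0.0000 continue | (k=8,j=8): S=103.3397, K−S=0.0000, hold=0.0000 ⇒ V=0.0000 continue  boundary S*=71.1613
step 7: (k=7,j=0): S=40.6639, K−S=38.5561, hold=38.5161 ⇒ V=38.5561 exercise | (k=7,j=1): S=46.0486, K−S=33.1714, hold=33.1314 ⇒ V=33.1714 exercise | (k=7,j=2): S=52.1464, K−S=27.0736, hold=27.0336 ⇒ V=27.0736 exercise | (k=7,j=3): S=59.0517, K−S=20.1683, hold=20.1284 ⇒ V=20.1683 exercise | (k=7,j=4): S=66.8713, K−S=12.3487, hold=12.3087 ⇒ V=12.3487 exercise | (k=7,j=5): S=75.7265, K−S=3.4935, hold=4.9919 ⇒ V=4.9919 continue | (k=7,j=6): S=85.7542, K−S=0.0000, hold=0.9130 ⇒ V=0.9130 continue | (k=7,j=7): S=97.1098, K−S=0.0000, hold=0.0000 ⇒ V=0.0000 continue  boundary S*=66.8713
step 6: (k=6,j=0): S=43.2726, K−S=35.9474, hold=35.9075 ⇒ V=35.9474 exercise | (k=6,j=1): S=49.0028, K−S=30.2172, hold=30.1773 ⇒ V=30.2172 exercise | (k=6,j=2): S=55.4918, K−S=23.7282, hold=23.6883 ⇒ V=23.7282 exercise | (k=6,j=3): S=62.8400, K−S=16.3800, hold=16.3401 ⇒ V=16.3800 exercise | (k=6,j=4): S=71.1613, K−S=8.0587, hold=8.7503 ⇒ V=8.7503 continue | (k=6,j=5): S=80.5845, K−S=0.0000, hold=2.9978 ⇒ V=2.9978 continue | (k=6,j=6): S=91.2556, K−S=0.0000, hold=0.4668 ⇒ V=0.4668 continue  boundary S*=62.8400
step 5: (k=5,j=0): S=46.0486, K−S=33.1714, hold=33.1314 ⇒ V=33.1714 exercise | (k=5,j=1): S=52.1464, K−S=27.0736, hold=27.0336 ⇒ V=27.0736 exercise | (k=5,j=2): S=59.0517, K−S=20.1683, hold=20.1284 ⇒ V=20.1683 exercise | (k=5,j=3): S=66.8713, K−S=12.3487, hold=12.6464 ⇒ V=12.6464 continue | (k=5,j=4): S=75.7265, K−S=3.4935, hold=5.9371 ⇒ V=5.9371 continue | (k=5,j=5): S=85.7542, K−S=0.0000, hold=1.7605 ⇒ V=1.7605 continue  boundary S*=59.0517
step 4: (k=4,j=0): S=49.0028, K−S=30.2172, hold=30.1773 ⇒ V=30.2172 exercise | (k=4,j=1): S=55.4918, K−S=23.7282, hold=23.6883 ⇒ V=23.7282 exercise | (k=4,j=2): S=62.8400, K−S=16.3800, hold=16.4854 ⇒ V=16.4854 continue | (k=4,j=3): S=71.1613, K−S=8.0587, hold=9.3641 ⇒ V=9.3641 continue | (k=4,j=4): S=80.5845, K−S=0.0000, hold=3.8948 ⇒ V=3.8948 continue  boundary S*=55.4918
step 3: (k=3,j=0): S=52.1464, K−S=27.0736, hold=27.0336 ⇒ V=27.0736 exercise | (k=3,j=1): S=59.0517, K−S=20.1683, hold=20.1799 ⇒ V=20.1799 continue | (k=3,j=2): S=66.8713, K−S=12.3487, hold=13.0000 ⇒ V=13.0000 continue | (k=3,j=3): S=75.7265, K−S=3.4935, hold=6.6889 ⇒ V=6.6889 continue  boundary S*=52.1464
step 2: (k=2,j=0): S=55.4918, K−S=23.7282, hold=23.6939 ⇒ V=23.7282 exercise | (k=2,j=1): S=62.8400, K−S=16.3800, hold=16.6640 ⇒ V=16.6640 continue | (k=2,j=2): S=71.1613, K−S=8.0587, hold=9.9120 ⇒ V=9.9120 continue  boundary S*=55.4918
step 1: (k=1,j=0): S=59.0517, K−S=20.1683, hold=20.2670 ⇒ V=20.2670 continue | (k=1,j=1): S=66.8713, K−S=12.3487, hold=13.3588 ⇒ V=13.3588 continue  boundary S*=-
step 0: (k=0,j=0): S=62.8400, K−S=16.3800, hold=16.8837 ⇒ V=16.8837 continue  boundary S*=-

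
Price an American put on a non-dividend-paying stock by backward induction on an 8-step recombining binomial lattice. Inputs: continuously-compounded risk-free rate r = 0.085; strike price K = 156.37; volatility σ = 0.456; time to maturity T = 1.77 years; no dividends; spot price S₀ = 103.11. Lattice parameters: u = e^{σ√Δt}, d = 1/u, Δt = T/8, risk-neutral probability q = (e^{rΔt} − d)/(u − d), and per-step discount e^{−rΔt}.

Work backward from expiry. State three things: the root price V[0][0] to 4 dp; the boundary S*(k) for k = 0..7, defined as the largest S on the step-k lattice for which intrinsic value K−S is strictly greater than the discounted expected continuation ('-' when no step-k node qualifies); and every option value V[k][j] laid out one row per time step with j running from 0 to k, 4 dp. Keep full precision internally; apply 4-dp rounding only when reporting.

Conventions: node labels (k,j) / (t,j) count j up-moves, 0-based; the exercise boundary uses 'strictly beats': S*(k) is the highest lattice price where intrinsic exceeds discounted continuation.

Δt=0.22125  u=1.23923  d=0.80695  q=0.49050  discount=0.98137
step 8 (expiry): payoffs max(K−S,0) = 137.8310 127.8998 112.6486 89.2275 53.2600 0.0000 0.0000 0.0000 0.0000
step 7: (k=7,j=0): S=22.9741, K−S=133.3959, hold=130.4826 ⇒ V=133.3959 exercise | (k=7,j=1): S=35.2811, K−S=121.0889, hold=118.1756 ⇒ V=121.0889 exercise | (k=7,j=2): S=54.1808, K−S=102.1892, hold=99.2759 ⇒ V=102.1892 exercise | (k=7,j=3): S=83.2049, K−S=73.1651, hold=70.2518 ⇒ V=73.1651 exercise | (k=7,j=4): S=127.7769, K−S=28.5931, hold=26.6305 ⇒ V=28.5931 exercise | (k=7,j=5): S=196.2257, K−S=0.0000, hold=0.0000 ⇒ V=0.0000 continue | (k=7,j=6): S=301.3417, K−S=0.0000, hold=0.0000 ⇒ V=0.0000 continue | (k=7,j=7): S=462.7673, K−S=0.0000, hold=0.0000 ⇒ V=0.0000 continue  boundary S*=127.7769
step 6: (k=6,j=0): S=28.4702, K−S=127.8998, hold=124.9865 ⇒ V=127.8998 exercise | (k=6,j=1): S=43.7214, K−S=112.6486, hold=109.7354 ⇒ V=112.6486 exercise | (k=6,j=2): S=67.1425, K−S=89.2275, hold=86.3143 ⇒ V=89.2275 exercise | (k=6,j=3): S=103.1100, K−S=53.2600, hold=50.3467 ⇒ V=53.2600 exercise | (k=6,j=4): S=158.3449, K−S=0.0000, hold=14.2968 ⇒ V=14.2968 continue | (k=6,j=5): S=243.1687, K−S=0.0000, hold=0.0000 ⇒ V=0.0000 continue | (k=6,j=6): S=373.4315, K−S=0.0000, hold=0.0000 ⇒ V=0.0000 continue  boundary S*=103.1100
step 5: (k=5,j=0): S=35.2811, K−S=121.0889, hold=118.1756 ⇒ V=121.0889 exercise | (k=5,j=1): S=54.1808, K−S=102.1892, hold=99.2759 ⇒ V=102.1892 exercise | (k=5,j=2): S=83.2049, K−S=73.1651, hold=70.2518 ⇒ V=73.1651 exercise | (k=5,j=3): S=127.7769, K−S=28.5931, hold=33.5124 ⇒ V=33.5124 continue | (k=5,j=4): S=196.2257, K−S=0.0000, hold=7.1485 ⇒ V=7.1485 continue | (k=5,j=5): S=301.3417, K−S=0.0000, hold=0.0000 ⇒ V=0.0000 continue  boundary S*=83.2049
step 4: (k=4,j=0): S=43.7214, K−S=112.6486, hold=109.7354 ⇒ V=112.6486 exercise | (k=4,j=1): S=67.1425, K−S=89.2275, hold=86.3143 ⇒ V=89.2275 exercise | (k=4,j=2): S=103.1100, K−S=53.2600, hold=52.7147 ⇒ V=53.2600 exercise | (k=4,j=3): S=158.3449, K−S=0.0000, hold=20.1975 ⇒ V=20.1975 continue | (k=4,j=4): S=243.1687, K−S=0.0000, hold=3.5743 ⇒ V=3.5743 continue  boundary S*=103.1100
step 3: (k=3,j=0): S=54.1808, K−S=102.1892, hold=99.2759 ⇒ V=102.1892 exercise | (k=3,j=1): S=83.2049, K−S=73.1651, hold=70.2518 ⇒ V=73.1651 exercise | (k=3,j=2): S=127.7769, K−S=28.5931, hold=36.3527 ⇒ V=36.3527 continue | (k=3,j=3): S=196.2257, K−S=0.0000, hold=11.8195 ⇒ V=11.8195 continue  boundary S*=83.2049
step 2: (k=2,j=0): S=67.1425, K−S=89.2275, hold=86.3143 ⇒ V=89.2275 exercise | (k=2,j=1): S=103.1100, K−S=53.2600, hold=54.0820 ⇒ V=54.0820 continue | (k=2,j=2): S=158.3449, K−S=0.0000, hold=23.8661 ⇒ V=23.8661 continue  boundary S*=67.1425
step 1: (k=1,j=0): S=83.2049, K−S=73.1651, hold=70.6475 ⇒ V=73.1651 exercise | (k=1,j=1): S=127.7769, K−S=28.5931, hold=38.5297 ⇒ V=38.5297 continue  boundary S*=83.2049
step 0: (k=0,j=0): S=103.1100, K−S=53.2600, hold=55.1298 ⇒ V=55.1298 continue  boundary S*=-

price = 55.1298
boundary = - 83.2049 67.1425 83.2049 103.1100 83.2049 103.1100 127.7769
tree:
55.1298
73.1651 38.5297
89.2275 54.0820 23.8661
102.1892 73.1651 36.3527 11.8195
112.6486 89.2275 53.2600 20.1975 3.5743
121.0889 102.1892 73.1651 33.5124 7.1485 0.0000
127.8998 112.6486 89.2275 53.2600 14.2968 0.0000 0.0000
133.3959 121.0889 102.1892 73.1651 28.5931 0.0000 0.0000 0.0000
137.8310 127.8998 112.6486 89.2275 53.2600 0.0000 0.0000 0.0000 0.0000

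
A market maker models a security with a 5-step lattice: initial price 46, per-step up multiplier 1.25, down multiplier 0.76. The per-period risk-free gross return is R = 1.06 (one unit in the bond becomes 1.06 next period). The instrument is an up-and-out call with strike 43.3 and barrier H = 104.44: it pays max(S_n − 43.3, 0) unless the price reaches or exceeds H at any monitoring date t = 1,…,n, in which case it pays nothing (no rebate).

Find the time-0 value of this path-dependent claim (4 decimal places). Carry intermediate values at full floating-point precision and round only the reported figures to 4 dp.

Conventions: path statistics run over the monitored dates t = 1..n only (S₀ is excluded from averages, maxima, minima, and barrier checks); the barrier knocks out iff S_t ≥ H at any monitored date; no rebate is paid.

No-arbitrage gives p* = (R−d)/(u−d) = 0.6122: enumerate every path, weight its payoff by its p*-probability, and discount by R^5.
Enumerate all 2^5 = 32 price paths (U = up ×1.25, D = down ×0.76); each path with k up-moves has probability p*^k·(1−p*)^(5−k).
DDDDD: M=34.9600, payoff=0.0000, prob=0.008766
UDDDD: M=57.5000, payoff=0.0000, prob=0.013841
DUDDD: M=43.7000, payoff=0.0000, prob=0.013841
UUDDD: M=71.8750, payoff=0.0000, prob=0.021854
DDUDD: M=34.9600, payoff=0.0000, prob=0.013841
UDUDD: M=57.5000, payoff=0.0000, prob=0.021854
DUUDD: M=54.6250, payoff=0.0000, prob=0.021854
UUUDD: M=89.8438, payoff=8.5938, prob=0.034506
DDDUD: M=34.9600, payoff=0.0000, prob=0.013841
UDDUD: M=57.5000, payoff=0.0000, prob=0.021854
DUDUD: M=43.7000, payoff=0.0000, prob=0.021854
UUDUD: M=71.8750, payoff=8.5938, prob=0.034506
DDUUD: M=41.5150, payoff=0.0000, prob=0.021854
UDUUD: M=68.2812, payoff=8.5938, prob=0.034506
DUUUD: M=68.2812, payoff=8.5938, prob=0.034506
UUUUD: M=112.3047, payoff=0.0000, prob=0.054483
DDDDU: M=34.9600, payoff=0.0000, prob=0.013841
UDDDU: M=57.5000, payoff=0.0000, prob=0.021854
DUDDU: M=43.7000, payoff=0.0000, prob=0.021854
UUDDU: M=71.8750, payoff=8.5938, prob=0.034506
DDUDU: M=34.9600, payoff=0.0000, prob=0.021854
UDUDU: M=57.5000, payoff=8.5938, prob=0.034506
DUUDU: M=54.6250, payoff=8.5938, prob=0.034506
UUUDU: M=89.8438, payoff=42.0516, prob=0.054483
DDDUU: M=34.9600, payoff=0.0000, prob=0.021854
UDDUU: M=57.5000, payoff=8.5938, prob=0.034506
DUDUU: M=51.8937, payoff=8.5938, prob=0.034506
UUDUU: M=85.3516, payoff=42.0516, prob=0.054483
DDUUU: M=51.8937, payoff=8.5938, prob=0.034506
UDUUU: M=85.3516, payoff=42.0516, prob=0.054483
DUUUU: M=85.3516, payoff=42.0516, prob=0.054483
UUUUU: M=140.3809, payoff=0.0000, prob=0.086025
Price = Σ prob·payoff / R^5 = 12.129654 / 1.338226 = 9.0640

price = 9.0640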